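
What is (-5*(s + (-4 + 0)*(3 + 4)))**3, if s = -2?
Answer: 3375000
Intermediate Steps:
(-5*(s + (-4 + 0)*(3 + 4)))**3 = (-5*(-2 + (-4 + 0)*(3 + 4)))**3 = (-5*(-2 - 4*7))**3 = (-5*(-2 - 28))**3 = (-5*(-30))**3 = 150**3 = 3375000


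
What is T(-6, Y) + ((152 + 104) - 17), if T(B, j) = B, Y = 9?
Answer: 233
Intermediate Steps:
T(-6, Y) + ((152 + 104) - 17) = -6 + ((152 + 104) - 17) = -6 + (256 - 17) = -6 + 239 = 233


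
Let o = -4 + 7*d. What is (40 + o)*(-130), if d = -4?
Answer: -1040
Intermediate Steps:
o = -32 (o = -4 + 7*(-4) = -4 - 28 = -32)
(40 + o)*(-130) = (40 - 32)*(-130) = 8*(-130) = -1040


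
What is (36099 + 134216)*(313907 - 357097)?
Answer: -7355904850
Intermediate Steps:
(36099 + 134216)*(313907 - 357097) = 170315*(-43190) = -7355904850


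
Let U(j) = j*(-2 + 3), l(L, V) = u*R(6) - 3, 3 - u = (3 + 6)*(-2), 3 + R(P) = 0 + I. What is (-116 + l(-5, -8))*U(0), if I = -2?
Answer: 0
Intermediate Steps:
R(P) = -5 (R(P) = -3 + (0 - 2) = -3 - 2 = -5)
u = 21 (u = 3 - (3 + 6)*(-2) = 3 - 9*(-2) = 3 - 1*(-18) = 3 + 18 = 21)
l(L, V) = -108 (l(L, V) = 21*(-5) - 3 = -105 - 3 = -108)
U(j) = j (U(j) = j*1 = j)
(-116 + l(-5, -8))*U(0) = (-116 - 108)*0 = -224*0 = 0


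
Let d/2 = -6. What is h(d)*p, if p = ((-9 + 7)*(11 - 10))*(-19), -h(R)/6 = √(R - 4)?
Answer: -912*I ≈ -912.0*I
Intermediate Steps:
d = -12 (d = 2*(-6) = -12)
h(R) = -6*√(-4 + R) (h(R) = -6*√(R - 4) = -6*√(-4 + R))
p = 38 (p = -2*1*(-19) = -2*(-19) = 38)
h(d)*p = -6*√(-4 - 12)*38 = -24*I*38 = -912*I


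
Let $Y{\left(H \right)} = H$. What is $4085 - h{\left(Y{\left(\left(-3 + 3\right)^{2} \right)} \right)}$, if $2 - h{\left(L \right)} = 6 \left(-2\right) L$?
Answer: $4083$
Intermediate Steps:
$h{\left(L \right)} = 2 + 12 L$ ($h{\left(L \right)} = 2 - 6 \left(-2\right) L = 2 - - 12 L = 2 + 12 L$)
$4085 - h{\left(Y{\left(\left(-3 + 3\right)^{2} \right)} \right)} = 4085 - \left(2 + 12 \left(-3 + 3\right)^{2}\right) = 4085 - \left(2 + 12 \cdot 0^{2}\right) = 4085 - \left(2 + 12 \cdot 0\right) = 4085 - \left(2 + 0\right) = 4085 - 2 = 4083$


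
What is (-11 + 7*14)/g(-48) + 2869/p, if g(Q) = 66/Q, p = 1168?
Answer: -781369/12848 ≈ -60.816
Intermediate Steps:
(-11 + 7*14)/g(-48) + 2869/p = (-11 + 7*14)/((66/(-48))) + 2869/1168 = (-11 + 98)/((66*(-1/48))) + 2869*(1/1168) = 87/(-11/8) + 2869/1168 = 87*(-8/11) + 2869/1168 = -696/11 + 2869/1168 = -781369/12848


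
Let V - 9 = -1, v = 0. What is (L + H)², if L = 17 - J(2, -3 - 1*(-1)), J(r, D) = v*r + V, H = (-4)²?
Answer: 625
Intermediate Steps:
V = 8 (V = 9 - 1 = 8)
H = 16
J(r, D) = 8 (J(r, D) = 0*r + 8 = 0 + 8 = 8)
L = 9 (L = 17 - 1*8 = 17 - 8 = 9)
(L + H)² = (9 + 16)² = 25² = 625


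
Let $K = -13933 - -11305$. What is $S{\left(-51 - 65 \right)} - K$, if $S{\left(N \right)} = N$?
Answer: $2512$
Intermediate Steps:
$K = -2628$ ($K = -13933 + 11305 = -2628$)
$S{\left(-51 - 65 \right)} - K = \left(-51 - 65\right) - -2628 = -116 + 2628 = 2512$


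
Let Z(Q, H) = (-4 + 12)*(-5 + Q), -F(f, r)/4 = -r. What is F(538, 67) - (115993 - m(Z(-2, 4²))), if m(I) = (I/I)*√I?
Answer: -115725 + 2*I*√14 ≈ -1.1573e+5 + 7.4833*I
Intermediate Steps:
F(f, r) = 4*r (F(f, r) = -(-4)*r = 4*r)
Z(Q, H) = -40 + 8*Q (Z(Q, H) = 8*(-5 + Q) = -40 + 8*Q)
m(I) = √I (m(I) = 1*√I = √I)
F(538, 67) - (115993 - m(Z(-2, 4²))) = 4*67 - (115993 - √(-40 + 8*(-2))) = 268 - (115993 - √(-40 - 16)) = 268 - (115993 - √(-56)) = 268 - (115993 - 2*I*√14) = 268 + (-115993 + 2*I*√14) = -115725 + 2*I*√14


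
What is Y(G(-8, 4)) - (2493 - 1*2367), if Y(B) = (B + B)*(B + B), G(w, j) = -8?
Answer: 130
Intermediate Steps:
Y(B) = 4*B² (Y(B) = (2*B)*(2*B) = 4*B²)
Y(G(-8, 4)) - (2493 - 1*2367) = 4*(-8)² - (2493 - 1*2367) = 4*64 - (2493 - 2367) = 256 - 1*126 = 256 - 126 = 130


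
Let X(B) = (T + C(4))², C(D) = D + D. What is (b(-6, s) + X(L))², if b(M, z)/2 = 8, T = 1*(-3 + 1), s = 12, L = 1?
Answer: 2704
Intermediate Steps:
C(D) = 2*D
T = -2 (T = 1*(-2) = -2)
b(M, z) = 16 (b(M, z) = 2*8 = 16)
X(B) = 36 (X(B) = (-2 + 2*4)² = (-2 + 8)² = 6² = 36)
(b(-6, s) + X(L))² = (16 + 36)² = 52² = 2704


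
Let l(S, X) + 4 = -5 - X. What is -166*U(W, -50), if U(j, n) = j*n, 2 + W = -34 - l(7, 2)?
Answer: -207500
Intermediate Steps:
l(S, X) = -9 - X (l(S, X) = -4 + (-5 - X) = -9 - X)
W = -25 (W = -2 + (-34 - (-9 - 1*2)) = -2 + (-34 - (-9 - 2)) = -2 + (-34 - 1*(-11)) = -2 + (-34 + 11) = -2 - 23 = -25)
-166*U(W, -50) = -(-4150)*(-50) = -166*1250 = -207500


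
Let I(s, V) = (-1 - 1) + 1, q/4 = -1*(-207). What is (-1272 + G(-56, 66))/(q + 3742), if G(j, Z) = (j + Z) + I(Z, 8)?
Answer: -1263/4570 ≈ -0.27637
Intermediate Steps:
q = 828 (q = 4*(-1*(-207)) = 4*207 = 828)
I(s, V) = -1 (I(s, V) = -2 + 1 = -1)
G(j, Z) = -1 + Z + j (G(j, Z) = (j + Z) - 1 = (Z + j) - 1 = -1 + Z + j)
(-1272 + G(-56, 66))/(q + 3742) = (-1272 + (-1 + 66 - 56))/(828 + 3742) = (-1272 + 9)/4570 = -1263*1/4570 = -1263/4570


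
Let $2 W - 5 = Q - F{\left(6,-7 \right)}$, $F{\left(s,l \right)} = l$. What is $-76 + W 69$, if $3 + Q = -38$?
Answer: $- \frac{2153}{2} \approx -1076.5$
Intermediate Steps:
$Q = -41$ ($Q = -3 - 38 = -41$)
$W = - \frac{29}{2}$ ($W = \frac{5}{2} + \frac{-41 - -7}{2} = \frac{5}{2} + \frac{-41 + 7}{2} = \frac{5}{2} + \frac{1}{2} \left(-34\right) = \frac{5}{2} - 17 = - \frac{29}{2} \approx -14.5$)
$-76 + W 69 = -76 - \frac{2001}{2} = - \frac{2153}{2}$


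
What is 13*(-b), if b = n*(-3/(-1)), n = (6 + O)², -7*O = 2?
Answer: -62400/49 ≈ -1273.5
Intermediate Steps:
O = -2/7 (O = -⅐*2 = -2/7 ≈ -0.28571)
n = 1600/49 (n = (6 - 2/7)² = (40/7)² = 1600/49 ≈ 32.653)
b = 4800/49 (b = 1600*(-3/(-1))/49 = 1600*(-3*(-1))/49 = (1600/49)*3 = 4800/49 ≈ 97.959)
13*(-b) = 13*(-1*4800/49) = 13*(-4800/49) = -62400/49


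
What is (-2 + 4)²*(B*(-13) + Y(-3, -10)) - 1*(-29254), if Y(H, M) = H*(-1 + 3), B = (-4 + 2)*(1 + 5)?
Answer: 29854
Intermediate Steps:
B = -12 (B = -2*6 = -12)
Y(H, M) = 2*H (Y(H, M) = H*2 = 2*H)
(-2 + 4)²*(B*(-13) + Y(-3, -10)) - 1*(-29254) = (-2 + 4)²*(-12*(-13) + 2*(-3)) - 1*(-29254) = 2²*(156 - 6) + 29254 = 4*150 + 29254 = 600 + 29254 = 29854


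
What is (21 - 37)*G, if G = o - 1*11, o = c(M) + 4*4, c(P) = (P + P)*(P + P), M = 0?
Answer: -80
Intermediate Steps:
c(P) = 4*P² (c(P) = (2*P)*(2*P) = 4*P²)
o = 16 (o = 4*0² + 4*4 = 4*0 + 16 = 0 + 16 = 16)
G = 5 (G = 16 - 1*11 = 16 - 11 = 5)
(21 - 37)*G = (21 - 37)*5 = -16*5 = -80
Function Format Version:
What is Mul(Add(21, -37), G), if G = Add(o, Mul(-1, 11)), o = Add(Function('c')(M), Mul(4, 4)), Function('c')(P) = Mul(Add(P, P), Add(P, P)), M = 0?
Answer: -80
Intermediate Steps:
Function('c')(P) = Mul(4, Pow(P, 2)) (Function('c')(P) = Mul(Mul(2, P), Mul(2, P)) = Mul(4, Pow(P, 2)))
o = 16 (o = Add(Mul(4, Pow(0, 2)), Mul(4, 4)) = Add(Mul(4, 0), 16) = Add(0, 16) = 16)
G = 5 (G = Add(16, Mul(-1, 11)) = Add(16, -11) = 5)
Mul(Add(21, -37), G) = Mul(Add(21, -37), 5) = Mul(-16, 5) = -80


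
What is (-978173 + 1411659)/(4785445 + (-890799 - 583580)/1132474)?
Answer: 490911624364/5419390566551 ≈ 0.090584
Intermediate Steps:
(-978173 + 1411659)/(4785445 + (-890799 - 583580)/1132474) = 433486/(4785445 - 1474379*1/1132474) = 433486/(4785445 - 1474379/1132474) = 433486/(5419390566551/1132474) = 433486*(1132474/5419390566551) = 490911624364/5419390566551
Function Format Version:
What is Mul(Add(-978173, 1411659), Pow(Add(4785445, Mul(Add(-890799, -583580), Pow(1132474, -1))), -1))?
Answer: Rational(490911624364, 5419390566551) ≈ 0.090584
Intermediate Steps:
Mul(Add(-978173, 1411659), Pow(Add(4785445, Mul(Add(-890799, -583580), Pow(1132474, -1))), -1)) = Mul(433486, Pow(Add(4785445, Mul(-1474379, Rational(1, 1132474))), -1)) = Mul(433486, Pow(Add(4785445, Rational(-1474379, 1132474)), -1)) = Mul(433486, Pow(Rational(5419390566551, 1132474), -1)) = Mul(433486, Rational(1132474, 5419390566551)) = Rational(490911624364, 5419390566551)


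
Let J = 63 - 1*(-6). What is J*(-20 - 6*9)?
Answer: -5106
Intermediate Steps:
J = 69 (J = 63 + 6 = 69)
J*(-20 - 6*9) = 69*(-20 - 6*9) = 69*(-20 - 54) = 69*(-74) = -5106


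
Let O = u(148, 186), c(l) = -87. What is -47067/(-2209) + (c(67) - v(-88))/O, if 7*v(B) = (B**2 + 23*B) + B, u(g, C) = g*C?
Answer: 9055836263/425665464 ≈ 21.275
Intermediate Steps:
u(g, C) = C*g
v(B) = B**2/7 + 24*B/7 (v(B) = ((B**2 + 23*B) + B)/7 = (B**2 + 24*B)/7 = B**2/7 + 24*B/7)
O = 27528 (O = 186*148 = 27528)
-47067/(-2209) + (c(67) - v(-88))/O = -47067/(-2209) + (-87 - (-88)*(24 - 88)/7)/27528 = -47067*(-1/2209) + (-87 - (-88)*(-64)/7)*(1/27528) = 47067/2209 + (-87 - 1*5632/7)*(1/27528) = 47067/2209 + (-87 - 5632/7)*(1/27528) = 47067/2209 - 6241/7*1/27528 = 47067/2209 - 6241/192696 = 9055836263/425665464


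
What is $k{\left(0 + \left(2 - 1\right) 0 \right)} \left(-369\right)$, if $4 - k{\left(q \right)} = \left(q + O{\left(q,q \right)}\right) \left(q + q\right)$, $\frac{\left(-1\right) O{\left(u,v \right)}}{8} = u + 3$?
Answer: $-1476$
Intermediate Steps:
$O{\left(u,v \right)} = -24 - 8 u$ ($O{\left(u,v \right)} = - 8 \left(u + 3\right) = - 8 \left(3 + u\right) = -24 - 8 u$)
$k{\left(q \right)} = 4 - 2 q \left(-24 - 7 q\right)$ ($k{\left(q \right)} = 4 - \left(q - \left(24 + 8 q\right)\right) \left(q + q\right) = 4 - \left(-24 - 7 q\right) 2 q = 4 - 2 q \left(-24 - 7 q\right)$)
$k{\left(0 + \left(2 - 1\right) 0 \right)} \left(-369\right) = \left(4 + 14 \left(0 + \left(2 - 1\right) 0\right)^{2} + 48 \left(0 + \left(2 - 1\right) 0\right)\right) \left(-369\right) = \left(4 + 14 \left(0 + 1 \cdot 0\right)^{2} + 48 \left(0 + 1 \cdot 0\right)\right) \left(-369\right) = \left(4 + 14 \left(0 + 0\right)^{2} + 48 \left(0 + 0\right)\right) \left(-369\right) = \left(4 + 14 \cdot 0^{2} + 48 \cdot 0\right) \left(-369\right) = \left(4 + 14 \cdot 0 + 0\right) \left(-369\right) = \left(4 + 0 + 0\right) \left(-369\right) = 4 \left(-369\right) = -1476$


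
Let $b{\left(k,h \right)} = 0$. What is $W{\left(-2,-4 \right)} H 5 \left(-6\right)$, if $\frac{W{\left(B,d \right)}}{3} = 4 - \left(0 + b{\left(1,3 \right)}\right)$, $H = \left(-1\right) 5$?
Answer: $1800$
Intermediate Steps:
$H = -5$
$W{\left(B,d \right)} = 12$ ($W{\left(B,d \right)} = 3 \left(4 - \left(0 + 0\right)\right) = 3 \left(4 - 0\right) = 3 \left(4 + 0\right) = 3 \cdot 4 = 12$)
$W{\left(-2,-4 \right)} H 5 \left(-6\right) = 12 \left(-5\right) 5 \left(-6\right) = \left(-60\right) \left(-30\right) = 1800$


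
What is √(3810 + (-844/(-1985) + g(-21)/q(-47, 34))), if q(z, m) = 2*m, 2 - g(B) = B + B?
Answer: √4339763340585/33745 ≈ 61.734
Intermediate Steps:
g(B) = 2 - 2*B (g(B) = 2 - (B + B) = 2 - 2*B)
√(3810 + (-844/(-1985) + g(-21)/q(-47, 34))) = √(3810 + (-844/(-1985) + (2 - 2*(-21))/((2*34)))) = √(3810 + (-844*(-1/1985) + (2 + 42)/68)) = √(3810 + (844/1985 + 44*(1/68))) = √(3810 + (844/1985 + 11/17)) = √(3810 + 36183/33745) = √(128604633/33745) = √4339763340585/33745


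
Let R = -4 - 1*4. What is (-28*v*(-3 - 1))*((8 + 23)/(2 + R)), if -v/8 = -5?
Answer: -69440/3 ≈ -23147.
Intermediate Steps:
v = 40 (v = -8*(-5) = 40)
R = -8 (R = -4 - 4 = -8)
(-28*v*(-3 - 1))*((8 + 23)/(2 + R)) = (-1120*(-3 - 1))*((8 + 23)/(2 - 8)) = (-1120*(-4))*(31/(-6)) = (-28*(-160))*(31*(-⅙)) = 4480*(-31/6) = -69440/3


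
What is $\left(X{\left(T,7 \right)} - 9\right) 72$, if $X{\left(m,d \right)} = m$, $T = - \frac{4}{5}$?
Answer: $- \frac{3528}{5} \approx -705.6$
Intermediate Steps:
$T = - \frac{4}{5}$ ($T = \left(-4\right) \frac{1}{5} = - \frac{4}{5} \approx -0.8$)
$\left(X{\left(T,7 \right)} - 9\right) 72 = \left(- \frac{4}{5} - 9\right) 72 = \left(- \frac{49}{5}\right) 72 = - \frac{3528}{5}$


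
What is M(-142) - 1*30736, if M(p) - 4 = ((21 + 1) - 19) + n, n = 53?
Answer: -30676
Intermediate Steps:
M(p) = 60 (M(p) = 4 + (((21 + 1) - 19) + 53) = 4 + ((22 - 19) + 53) = 4 + (3 + 53) = 4 + 56 = 60)
M(-142) - 1*30736 = 60 - 1*30736 = 60 - 30736 = -30676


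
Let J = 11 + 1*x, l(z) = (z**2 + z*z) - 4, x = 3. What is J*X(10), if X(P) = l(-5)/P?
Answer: 322/5 ≈ 64.400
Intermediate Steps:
l(z) = -4 + 2*z**2 (l(z) = (z**2 + z**2) - 4 = 2*z**2 - 4 = -4 + 2*z**2)
J = 14 (J = 11 + 1*3 = 11 + 3 = 14)
X(P) = 46/P (X(P) = (-4 + 2*(-5)**2)/P = (-4 + 2*25)/P = (-4 + 50)/P = 46/P)
J*X(10) = 14*(46/10) = 14*(46*(1/10)) = 14*(23/5) = 322/5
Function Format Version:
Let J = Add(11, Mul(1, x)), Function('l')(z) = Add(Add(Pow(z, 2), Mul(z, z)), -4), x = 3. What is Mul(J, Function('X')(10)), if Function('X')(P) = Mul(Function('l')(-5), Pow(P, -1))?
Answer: Rational(322, 5) ≈ 64.400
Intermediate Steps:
Function('l')(z) = Add(-4, Mul(2, Pow(z, 2))) (Function('l')(z) = Add(Add(Pow(z, 2), Pow(z, 2)), -4) = Add(Mul(2, Pow(z, 2)), -4) = Add(-4, Mul(2, Pow(z, 2))))
J = 14 (J = Add(11, Mul(1, 3)) = Add(11, 3) = 14)
Function('X')(P) = Mul(46, Pow(P, -1)) (Function('X')(P) = Mul(Add(-4, Mul(2, Pow(-5, 2))), Pow(P, -1)) = Mul(Add(-4, Mul(2, 25)), Pow(P, -1)) = Mul(Add(-4, 50), Pow(P, -1)) = Mul(46, Pow(P, -1)))
Mul(J, Function('X')(10)) = Mul(14, Mul(46, Pow(10, -1))) = Mul(14, Mul(46, Rational(1, 10))) = Mul(14, Rational(23, 5)) = Rational(322, 5)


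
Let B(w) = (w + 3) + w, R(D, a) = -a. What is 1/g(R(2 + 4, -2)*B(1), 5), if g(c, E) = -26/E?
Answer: -5/26 ≈ -0.19231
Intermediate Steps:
B(w) = 3 + 2*w (B(w) = (3 + w) + w = 3 + 2*w)
1/g(R(2 + 4, -2)*B(1), 5) = 1/(-26/5) = -5/26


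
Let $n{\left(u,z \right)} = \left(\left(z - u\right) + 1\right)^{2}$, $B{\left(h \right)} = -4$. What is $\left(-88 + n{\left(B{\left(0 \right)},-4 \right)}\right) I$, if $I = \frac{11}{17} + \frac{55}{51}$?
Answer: $- \frac{2552}{17} \approx -150.12$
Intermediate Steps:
$I = \frac{88}{51}$ ($I = 11 \cdot \frac{1}{17} + 55 \cdot \frac{1}{51} = \frac{11}{17} + \frac{55}{51} = \frac{88}{51} \approx 1.7255$)
$n{\left(u,z \right)} = \left(1 + z - u\right)^{2}$
$\left(-88 + n{\left(B{\left(0 \right)},-4 \right)}\right) I = \left(-88 + \left(1 - 4 - -4\right)^{2}\right) \frac{88}{51} = \left(-88 + \left(1 - 4 + 4\right)^{2}\right) \frac{88}{51} = \left(-88 + 1^{2}\right) \frac{88}{51} = \left(-88 + 1\right) \frac{88}{51} = \left(-87\right) \frac{88}{51} = - \frac{2552}{17}$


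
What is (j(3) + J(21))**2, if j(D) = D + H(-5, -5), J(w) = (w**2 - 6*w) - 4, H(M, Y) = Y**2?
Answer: 114921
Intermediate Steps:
J(w) = -4 + w**2 - 6*w
j(D) = 25 + D (j(D) = D + (-5)**2 = D + 25 = 25 + D)
(j(3) + J(21))**2 = ((25 + 3) + (-4 + 21**2 - 6*21))**2 = (28 + (-4 + 441 - 126))**2 = (28 + 311)**2 = 339**2 = 114921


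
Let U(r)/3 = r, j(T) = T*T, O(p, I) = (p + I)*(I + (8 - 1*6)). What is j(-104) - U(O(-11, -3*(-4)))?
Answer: 10774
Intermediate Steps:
O(p, I) = (2 + I)*(I + p) (O(p, I) = (I + p)*(I + (8 - 6)) = (I + p)*(I + 2) = (I + p)*(2 + I) = (2 + I)*(I + p))
j(T) = T²
U(r) = 3*r
j(-104) - U(O(-11, -3*(-4))) = (-104)² - 3*((-3*(-4))² + 2*(-3*(-4)) + 2*(-11) - 3*(-4)*(-11)) = 10816 - 3*(12² + 2*12 - 22 + 12*(-11)) = 10816 - 3*(144 + 24 - 22 - 132) = 10816 - 3*14 = 10816 - 1*42 = 10816 - 42 = 10774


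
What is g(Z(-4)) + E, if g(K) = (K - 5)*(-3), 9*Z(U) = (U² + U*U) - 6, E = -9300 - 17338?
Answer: -79895/3 ≈ -26632.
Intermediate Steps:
E = -26638
Z(U) = -⅔ + 2*U²/9 (Z(U) = ((U² + U*U) - 6)/9 = ((U² + U²) - 6)/9 = (2*U² - 6)/9 = (-6 + 2*U²)/9 = -⅔ + 2*U²/9)
g(K) = 15 - 3*K (g(K) = (-5 + K)*(-3) = 15 - 3*K)
g(Z(-4)) + E = (15 - 3*(-⅔ + (2/9)*(-4)²)) - 26638 = (15 - 3*(-⅔ + (2/9)*16)) - 26638 = (15 - 3*(-⅔ + 32/9)) - 26638 = (15 - 3*26/9) - 26638 = (15 - 26/3) - 26638 = 19/3 - 26638 = -79895/3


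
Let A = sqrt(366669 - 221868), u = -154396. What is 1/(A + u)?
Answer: -154396/23837980015 - 3*sqrt(16089)/23837980015 ≈ -6.4929e-6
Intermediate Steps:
A = 3*sqrt(16089) (A = sqrt(144801) = 3*sqrt(16089) ≈ 380.53)
1/(A + u) = 1/(3*sqrt(16089) - 154396) = 1/(-154396 + 3*sqrt(16089))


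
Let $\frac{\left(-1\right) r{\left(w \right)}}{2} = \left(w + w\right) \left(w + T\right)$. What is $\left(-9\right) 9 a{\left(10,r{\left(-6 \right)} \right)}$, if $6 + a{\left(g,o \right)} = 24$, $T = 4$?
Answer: $-1458$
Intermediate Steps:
$r{\left(w \right)} = - 4 w \left(4 + w\right)$ ($r{\left(w \right)} = - 2 \left(w + w\right) \left(w + 4\right) = - 2 \cdot 2 w \left(4 + w\right) = - 4 w \left(4 + w\right)$)
$a{\left(g,o \right)} = 18$ ($a{\left(g,o \right)} = -6 + 24 = 18$)
$\left(-9\right) 9 a{\left(10,r{\left(-6 \right)} \right)} = \left(-9\right) 9 \cdot 18 = \left(-81\right) 18 = -1458$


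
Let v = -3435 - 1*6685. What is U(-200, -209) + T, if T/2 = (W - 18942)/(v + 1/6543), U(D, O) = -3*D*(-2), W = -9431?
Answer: -79086901722/66215159 ≈ -1194.4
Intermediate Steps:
v = -10120 (v = -3435 - 6685 = -10120)
U(D, O) = 6*D
T = 371289078/66215159 (T = 2*((-9431 - 18942)/(-10120 + 1/6543)) = 2*(-28373/(-10120 + 1/6543)) = 2*(-28373/(-66215159/6543)) = 2*(-28373*(-6543/66215159)) = 2*(185644539/66215159) = 371289078/66215159 ≈ 5.6073)
U(-200, -209) + T = 6*(-200) + 371289078/66215159 = -1200 + 371289078/66215159 = -79086901722/66215159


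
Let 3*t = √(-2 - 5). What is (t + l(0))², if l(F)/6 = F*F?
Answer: -7/9 ≈ -0.77778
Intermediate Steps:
l(F) = 6*F² (l(F) = 6*(F*F) = 6*F²)
t = I*√7/3 (t = √(-2 - 5)/3 = √(-7)/3 = (I*√7)/3 = I*√7/3 ≈ 0.88192*I)
(t + l(0))² = (I*√7/3 + 6*0²)² = (I*√7/3 + 6*0)² = (I*√7/3 + 0)² = (I*√7/3)² = -7/9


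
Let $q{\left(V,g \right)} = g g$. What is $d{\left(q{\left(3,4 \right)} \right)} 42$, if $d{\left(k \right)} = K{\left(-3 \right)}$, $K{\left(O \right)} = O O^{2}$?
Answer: $-1134$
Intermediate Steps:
$K{\left(O \right)} = O^{3}$
$q{\left(V,g \right)} = g^{2}$
$d{\left(k \right)} = -27$ ($d{\left(k \right)} = \left(-3\right)^{3} = -27$)
$d{\left(q{\left(3,4 \right)} \right)} 42 = \left(-27\right) 42 = -1134$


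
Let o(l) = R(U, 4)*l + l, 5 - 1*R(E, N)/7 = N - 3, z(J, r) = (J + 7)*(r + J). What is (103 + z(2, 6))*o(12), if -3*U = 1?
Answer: 60900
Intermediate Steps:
z(J, r) = (7 + J)*(J + r)
U = -⅓ (U = -⅓*1 = -⅓ ≈ -0.33333)
R(E, N) = 56 - 7*N (R(E, N) = 35 - 7*(N - 3) = 35 - 7*(-3 + N) = 35 + (21 - 7*N) = 56 - 7*N)
o(l) = 29*l (o(l) = (56 - 7*4)*l + l = (56 - 28)*l + l = 28*l + l = 29*l)
(103 + z(2, 6))*o(12) = (103 + (2² + 7*2 + 7*6 + 2*6))*(29*12) = (103 + (4 + 14 + 42 + 12))*348 = (103 + 72)*348 = 175*348 = 60900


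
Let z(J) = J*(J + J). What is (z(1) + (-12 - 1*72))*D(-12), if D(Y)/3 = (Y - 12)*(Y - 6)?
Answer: -106272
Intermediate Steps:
z(J) = 2*J² (z(J) = J*(2*J) = 2*J²)
D(Y) = 3*(-12 + Y)*(-6 + Y) (D(Y) = 3*((Y - 12)*(Y - 6)) = 3*((-12 + Y)*(-6 + Y)) = 3*(-12 + Y)*(-6 + Y))
(z(1) + (-12 - 1*72))*D(-12) = (2*1² + (-12 - 1*72))*(216 - 54*(-12) + 3*(-12)²) = (2*1 + (-12 - 72))*(216 + 648 + 3*144) = (2 - 84)*(216 + 648 + 432) = -82*1296 = -106272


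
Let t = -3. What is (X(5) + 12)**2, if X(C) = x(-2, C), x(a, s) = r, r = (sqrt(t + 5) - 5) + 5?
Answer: (12 + sqrt(2))**2 ≈ 179.94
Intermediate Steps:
r = sqrt(2) (r = (sqrt(-3 + 5) - 5) + 5 = (sqrt(2) - 5) + 5 = (-5 + sqrt(2)) + 5 = sqrt(2) ≈ 1.4142)
x(a, s) = sqrt(2)
X(C) = sqrt(2)
(X(5) + 12)**2 = (sqrt(2) + 12)**2 = (12 + sqrt(2))**2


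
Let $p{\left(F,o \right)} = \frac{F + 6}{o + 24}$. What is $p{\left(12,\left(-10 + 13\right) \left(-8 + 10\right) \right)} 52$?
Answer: $\frac{156}{5} \approx 31.2$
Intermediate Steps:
$p{\left(F,o \right)} = \frac{6 + F}{24 + o}$
$p{\left(12,\left(-10 + 13\right) \left(-8 + 10\right) \right)} 52 = \frac{6 + 12}{24 + \left(-10 + 13\right) \left(-8 + 10\right)} 52 = \frac{1}{24 + 3 \cdot 2} \cdot 18 \cdot 52 = \frac{1}{24 + 6} \cdot 18 \cdot 52 = \frac{1}{30} \cdot 18 \cdot 52 = \frac{3}{5} \cdot 52 = \frac{156}{5}$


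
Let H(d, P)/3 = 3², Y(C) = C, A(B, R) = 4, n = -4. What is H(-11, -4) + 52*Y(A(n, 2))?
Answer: 235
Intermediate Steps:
H(d, P) = 27 (H(d, P) = 3*3² = 3*9 = 27)
H(-11, -4) + 52*Y(A(n, 2)) = 27 + 52*4 = 27 + 208 = 235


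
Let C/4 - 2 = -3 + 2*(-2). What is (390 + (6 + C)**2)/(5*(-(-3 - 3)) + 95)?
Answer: 586/125 ≈ 4.6880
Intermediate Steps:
C = -20 (C = 8 + 4*(-3 + 2*(-2)) = 8 + 4*(-3 - 4) = 8 + 4*(-7) = 8 - 28 = -20)
(390 + (6 + C)**2)/(5*(-(-3 - 3)) + 95) = (390 + (6 - 20)**2)/(5*(-(-3 - 3)) + 95) = (390 + (-14)**2)/(5*(-1*(-6)) + 95) = (390 + 196)/(5*6 + 95) = 586/(30 + 95) = 586/125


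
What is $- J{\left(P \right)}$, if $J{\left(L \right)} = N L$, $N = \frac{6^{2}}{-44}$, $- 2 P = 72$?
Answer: $- \frac{324}{11} \approx -29.455$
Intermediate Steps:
$P = -36$ ($P = \left(- \frac{1}{2}\right) 72 = -36$)
$N = - \frac{9}{11}$ ($N = 36 \left(- \frac{1}{44}\right) = - \frac{9}{11} \approx -0.81818$)
$J{\left(L \right)} = - \frac{9 L}{11}$
$- J{\left(P \right)} = - \frac{\left(-9\right) \left(-36\right)}{11} = \left(-1\right) \frac{324}{11} = - \frac{324}{11}$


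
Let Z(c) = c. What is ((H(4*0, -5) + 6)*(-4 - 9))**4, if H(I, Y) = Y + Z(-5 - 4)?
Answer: 116985856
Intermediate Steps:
H(I, Y) = -9 + Y (H(I, Y) = Y + (-5 - 4) = Y - 9 = -9 + Y)
((H(4*0, -5) + 6)*(-4 - 9))**4 = (((-9 - 5) + 6)*(-4 - 9))**4 = ((-14 + 6)*(-13))**4 = (-8*(-13))**4 = 104**4 = 116985856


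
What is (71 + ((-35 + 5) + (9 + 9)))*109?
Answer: 6431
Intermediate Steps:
(71 + ((-35 + 5) + (9 + 9)))*109 = (71 + (-30 + 18))*109 = (71 - 12)*109 = 59*109 = 6431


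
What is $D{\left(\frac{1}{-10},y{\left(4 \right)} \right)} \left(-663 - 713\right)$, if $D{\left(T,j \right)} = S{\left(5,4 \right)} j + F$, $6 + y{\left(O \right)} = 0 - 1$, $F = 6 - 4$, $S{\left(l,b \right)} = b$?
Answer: $35776$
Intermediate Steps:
$F = 2$ ($F = 6 - 4 = 2$)
$y{\left(O \right)} = -7$ ($y{\left(O \right)} = -6 + \left(0 - 1\right) = -6 - 1 = -7$)
$D{\left(T,j \right)} = 2 + 4 j$ ($D{\left(T,j \right)} = 4 j + 2 = 2 + 4 j$)
$D{\left(\frac{1}{-10},y{\left(4 \right)} \right)} \left(-663 - 713\right) = \left(2 + 4 \left(-7\right)\right) \left(-663 - 713\right) = \left(2 - 28\right) \left(-663 - 713\right) = \left(-26\right) \left(-1376\right) = 35776$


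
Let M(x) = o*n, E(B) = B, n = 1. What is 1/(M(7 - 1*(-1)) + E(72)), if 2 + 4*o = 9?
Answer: 4/295 ≈ 0.013559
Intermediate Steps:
o = 7/4 (o = -½ + (¼)*9 = -½ + 9/4 = 7/4 ≈ 1.7500)
M(x) = 7/4 (M(x) = (7/4)*1 = 7/4)
1/(M(7 - 1*(-1)) + E(72)) = 1/(7/4 + 72) = 1/(295/4) = 4/295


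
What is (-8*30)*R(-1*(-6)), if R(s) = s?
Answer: -1440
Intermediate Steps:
(-8*30)*R(-1*(-6)) = (-8*30)*(-1*(-6)) = -240*6 = -1440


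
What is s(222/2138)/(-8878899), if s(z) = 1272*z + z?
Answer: -47101/3163847677 ≈ -1.4887e-5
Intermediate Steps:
s(z) = 1273*z
s(222/2138)/(-8878899) = (1273*(222/2138))/(-8878899) = (1273*(222*(1/2138)))*(-1/8878899) = (1273*(111/1069))*(-1/8878899) = (141303/1069)*(-1/8878899) = -47101/3163847677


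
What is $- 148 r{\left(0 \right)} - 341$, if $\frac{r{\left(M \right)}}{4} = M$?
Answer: $-341$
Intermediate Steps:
$r{\left(M \right)} = 4 M$
$- 148 r{\left(0 \right)} - 341 = - 148 \cdot 4 \cdot 0 - 341 = \left(-148\right) 0 - 341 = 0 - 341 = -341$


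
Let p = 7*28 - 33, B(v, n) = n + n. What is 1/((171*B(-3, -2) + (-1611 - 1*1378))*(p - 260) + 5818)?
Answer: 1/362099 ≈ 2.7617e-6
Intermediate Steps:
B(v, n) = 2*n
p = 163 (p = 196 - 33 = 163)
1/((171*B(-3, -2) + (-1611 - 1*1378))*(p - 260) + 5818) = 1/((171*(2*(-2)) + (-1611 - 1*1378))*(163 - 260) + 5818) = 1/((171*(-4) + (-1611 - 1378))*(-97) + 5818) = 1/((-684 - 2989)*(-97) + 5818) = 1/(-3673*(-97) + 5818) = 1/(356281 + 5818) = 1/362099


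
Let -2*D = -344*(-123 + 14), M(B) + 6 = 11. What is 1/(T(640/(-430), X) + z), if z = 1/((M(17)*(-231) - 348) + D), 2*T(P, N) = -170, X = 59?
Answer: -20251/1721336 ≈ -0.011765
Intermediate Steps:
T(P, N) = -85 (T(P, N) = (½)*(-170) = -85)
M(B) = 5 (M(B) = -6 + 11 = 5)
D = -18748 (D = -(-172)*(-123 + 14) = -(-172)*(-109) = -½*37496 = -18748)
z = -1/20251 (z = 1/((5*(-231) - 348) - 18748) = 1/((-1155 - 348) - 18748) = 1/(-1503 - 18748) = 1/(-20251) = -1/20251 ≈ -4.9380e-5)
1/(T(640/(-430), X) + z) = 1/(-85 - 1/20251) = 1/(-1721336/20251) = -20251/1721336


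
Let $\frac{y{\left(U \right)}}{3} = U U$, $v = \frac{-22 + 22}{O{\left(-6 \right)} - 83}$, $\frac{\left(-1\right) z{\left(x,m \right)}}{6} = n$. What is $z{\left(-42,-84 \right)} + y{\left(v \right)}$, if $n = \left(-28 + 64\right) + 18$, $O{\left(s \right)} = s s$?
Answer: $-324$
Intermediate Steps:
$O{\left(s \right)} = s^{2}$
$n = 54$ ($n = 36 + 18 = 54$)
$z{\left(x,m \right)} = -324$ ($z{\left(x,m \right)} = \left(-6\right) 54 = -324$)
$v = 0$ ($v = \frac{-22 + 22}{\left(-6\right)^{2} - 83} = \frac{0}{36 - 83} = \frac{0}{-47} = 0 \left(- \frac{1}{47}\right) = 0$)
$y{\left(U \right)} = 3 U^{2}$ ($y{\left(U \right)} = 3 U U = 3 U^{2}$)
$z{\left(-42,-84 \right)} + y{\left(v \right)} = -324 + 3 \cdot 0^{2} = -324 + 3 \cdot 0 = -324 + 0 = -324$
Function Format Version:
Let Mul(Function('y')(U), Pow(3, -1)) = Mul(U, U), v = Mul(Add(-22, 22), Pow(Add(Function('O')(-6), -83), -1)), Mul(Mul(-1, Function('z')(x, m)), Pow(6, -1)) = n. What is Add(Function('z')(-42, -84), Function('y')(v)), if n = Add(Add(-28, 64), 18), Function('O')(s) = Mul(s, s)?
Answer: -324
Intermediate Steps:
Function('O')(s) = Pow(s, 2)
n = 54 (n = Add(36, 18) = 54)
Function('z')(x, m) = -324 (Function('z')(x, m) = Mul(-6, 54) = -324)
v = 0 (v = Mul(Add(-22, 22), Pow(Add(Pow(-6, 2), -83), -1)) = Mul(0, Pow(Add(36, -83), -1)) = Mul(0, Pow(-47, -1)) = Mul(0, Rational(-1, 47)) = 0)
Function('y')(U) = Mul(3, Pow(U, 2)) (Function('y')(U) = Mul(3, Mul(U, U)) = Mul(3, Pow(U, 2)))
Add(Function('z')(-42, -84), Function('y')(v)) = Add(-324, Mul(3, Pow(0, 2))) = Add(-324, Mul(3, 0)) = Add(-324, 0) = -324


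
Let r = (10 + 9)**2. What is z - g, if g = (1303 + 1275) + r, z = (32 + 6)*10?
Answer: -2559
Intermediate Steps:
r = 361 (r = 19**2 = 361)
z = 380 (z = 38*10 = 380)
g = 2939 (g = (1303 + 1275) + 361 = 2578 + 361 = 2939)
z - g = 380 - 1*2939 = 380 - 2939 = -2559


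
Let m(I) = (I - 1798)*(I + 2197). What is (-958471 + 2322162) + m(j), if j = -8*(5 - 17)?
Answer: -2538995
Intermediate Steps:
j = 96 (j = -8*(-12) = 96)
m(I) = (-1798 + I)*(2197 + I)
(-958471 + 2322162) + m(j) = (-958471 + 2322162) + (-3950206 + 96**2 + 399*96) = 1363691 + (-3950206 + 9216 + 38304) = 1363691 - 3902686 = -2538995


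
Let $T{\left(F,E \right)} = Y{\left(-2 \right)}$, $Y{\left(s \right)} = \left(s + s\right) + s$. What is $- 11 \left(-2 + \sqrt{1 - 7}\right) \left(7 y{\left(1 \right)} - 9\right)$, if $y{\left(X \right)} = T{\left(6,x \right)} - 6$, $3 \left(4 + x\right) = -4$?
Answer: $-2046 + 1023 i \sqrt{6} \approx -2046.0 + 2505.8 i$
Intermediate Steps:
$x = - \frac{16}{3}$ ($x = -4 + \frac{1}{3} \left(-4\right) = -4 - \frac{4}{3} = - \frac{16}{3} \approx -5.3333$)
$Y{\left(s \right)} = 3 s$ ($Y{\left(s \right)} = 2 s + s = 3 s$)
$T{\left(F,E \right)} = -6$ ($T{\left(F,E \right)} = 3 \left(-2\right) = -6$)
$y{\left(X \right)} = -12$ ($y{\left(X \right)} = -6 - 6 = -12$)
$- 11 \left(-2 + \sqrt{1 - 7}\right) \left(7 y{\left(1 \right)} - 9\right) = - 11 \left(-2 + \sqrt{1 - 7}\right) \left(7 \left(-12\right) - 9\right) = - 11 \left(-2 + \sqrt{-6}\right) \left(-84 - 9\right) = - 11 \left(-2 + i \sqrt{6}\right) \left(-93\right) = \left(22 - 11 i \sqrt{6}\right) \left(-93\right) = -2046 + 1023 i \sqrt{6}$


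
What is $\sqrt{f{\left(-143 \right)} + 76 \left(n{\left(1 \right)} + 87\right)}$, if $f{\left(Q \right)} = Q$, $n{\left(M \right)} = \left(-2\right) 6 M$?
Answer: $\sqrt{5557} \approx 74.545$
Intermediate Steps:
$n{\left(M \right)} = - 12 M$
$\sqrt{f{\left(-143 \right)} + 76 \left(n{\left(1 \right)} + 87\right)} = \sqrt{-143 + 76 \left(\left(-12\right) 1 + 87\right)} = \sqrt{-143 + 76 \left(-12 + 87\right)} = \sqrt{-143 + 76 \cdot 75} = \sqrt{-143 + 5700} = \sqrt{5557}$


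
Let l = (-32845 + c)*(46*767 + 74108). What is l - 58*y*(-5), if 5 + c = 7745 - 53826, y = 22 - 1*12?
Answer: -8634259190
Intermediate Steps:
y = 10 (y = 22 - 12 = 10)
c = -46086 (c = -5 + (7745 - 53826) = -5 - 46081 = -46086)
l = -8634262090 (l = (-32845 - 46086)*(46*767 + 74108) = -78931*(35282 + 74108) = -78931*109390 = -8634262090)
l - 58*y*(-5) = -8634262090 - 58*10*(-5) = -8634262090 - 580*(-5) = -8634262090 + 2900 = -8634259190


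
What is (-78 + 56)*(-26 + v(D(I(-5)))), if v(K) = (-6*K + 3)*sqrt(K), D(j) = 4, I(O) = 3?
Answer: 1496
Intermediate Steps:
v(K) = sqrt(K)*(3 - 6*K) (v(K) = (3 - 6*K)*sqrt(K) = sqrt(K)*(3 - 6*K))
(-78 + 56)*(-26 + v(D(I(-5)))) = (-78 + 56)*(-26 + sqrt(4)*(3 - 6*4)) = -22*(-26 + 2*(3 - 24)) = -22*(-26 + 2*(-21)) = -22*(-26 - 42) = -22*(-68) = 1496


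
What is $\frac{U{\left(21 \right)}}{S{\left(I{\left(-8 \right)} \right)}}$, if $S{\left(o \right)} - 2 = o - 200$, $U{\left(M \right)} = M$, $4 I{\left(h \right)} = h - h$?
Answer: $- \frac{7}{66} \approx -0.10606$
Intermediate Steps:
$I{\left(h \right)} = 0$ ($I{\left(h \right)} = \frac{h - h}{4} = \frac{1}{4} \cdot 0 = 0$)
$S{\left(o \right)} = -198 + o$ ($S{\left(o \right)} = 2 + \left(o - 200\right) = 2 + \left(-200 + o\right) = -198 + o$)
$\frac{U{\left(21 \right)}}{S{\left(I{\left(-8 \right)} \right)}} = \frac{21}{-198 + 0} = \frac{21}{-198} = 21 \left(- \frac{1}{198}\right) = - \frac{7}{66}$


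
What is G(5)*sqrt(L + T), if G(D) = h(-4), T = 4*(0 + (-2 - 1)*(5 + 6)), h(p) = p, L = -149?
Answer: -4*I*sqrt(281) ≈ -67.052*I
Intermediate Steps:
T = -132 (T = 4*(0 - 3*11) = 4*(0 - 33) = 4*(-33) = -132)
G(D) = -4
G(5)*sqrt(L + T) = -4*sqrt(-149 - 132) = -4*I*sqrt(281)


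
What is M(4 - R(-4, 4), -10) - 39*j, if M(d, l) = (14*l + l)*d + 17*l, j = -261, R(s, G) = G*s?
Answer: 7009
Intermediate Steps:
M(d, l) = 17*l + 15*d*l (M(d, l) = (15*l)*d + 17*l = 15*d*l + 17*l = 17*l + 15*d*l)
M(4 - R(-4, 4), -10) - 39*j = -10*(17 + 15*(4 - 4*(-4))) - 39*(-261) = -10*(17 + 15*(4 - 1*(-16))) + 10179 = -10*(17 + 15*(4 + 16)) + 10179 = -10*(17 + 15*20) + 10179 = -10*(17 + 300) + 10179 = -10*317 + 10179 = -3170 + 10179 = 7009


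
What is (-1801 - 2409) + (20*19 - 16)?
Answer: -3846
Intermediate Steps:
(-1801 - 2409) + (20*19 - 16) = -4210 + (380 - 16) = -4210 + 364 = -3846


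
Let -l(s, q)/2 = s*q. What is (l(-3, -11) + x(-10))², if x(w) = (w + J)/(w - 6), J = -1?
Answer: 1092025/256 ≈ 4265.7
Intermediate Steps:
l(s, q) = -2*q*s (l(s, q) = -2*s*q = -2*q*s)
x(w) = (-1 + w)/(-6 + w) (x(w) = (w - 1)/(w - 6) = (-1 + w)/(-6 + w))
(l(-3, -11) + x(-10))² = (-2*(-11)*(-3) + (-1 - 10)/(-6 - 10))² = (-66 - 11/(-16))² = (-66 - 1/16*(-11))² = (-66 + 11/16)² = (-1045/16)² = 1092025/256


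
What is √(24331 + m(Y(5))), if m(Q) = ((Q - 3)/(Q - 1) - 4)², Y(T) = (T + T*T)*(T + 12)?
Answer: 2*√1576509413/509 ≈ 156.01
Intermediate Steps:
Y(T) = (12 + T)*(T + T²) (Y(T) = (T + T²)*(12 + T) = (12 + T)*(T + T²))
m(Q) = (-4 + (-3 + Q)/(-1 + Q))² (m(Q) = ((-3 + Q)/(-1 + Q) - 4)² = (-4 + (-3 + Q)/(-1 + Q))²)
√(24331 + m(Y(5))) = √(24331 + (-1 + 3*(5*(12 + 5² + 13*5)))²/(-1 + 5*(12 + 5² + 13*5))²) = √(24331 + (-1 + 3*(5*(12 + 25 + 65)))²/(-1 + 5*(12 + 25 + 65))²) = √(24331 + (-1 + 3*(5*102))²/(-1 + 5*102)²) = √(24331 + (-1 + 3*510)²/(-1 + 510)²) = √(24331 + (-1 + 1530)²/509²) = √(24331 + (1/259081)*1529²) = √(24331 + (1/259081)*2337841) = √(24331 + 2337841/259081) = √(6306037652/259081) = 2*√1576509413/509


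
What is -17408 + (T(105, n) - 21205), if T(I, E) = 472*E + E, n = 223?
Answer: 66866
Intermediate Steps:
T(I, E) = 473*E
-17408 + (T(105, n) - 21205) = -17408 + (473*223 - 21205) = -17408 + (105479 - 21205) = -17408 + 84274 = 66866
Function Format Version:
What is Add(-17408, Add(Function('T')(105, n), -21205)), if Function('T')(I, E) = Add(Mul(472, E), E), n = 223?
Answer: 66866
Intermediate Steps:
Function('T')(I, E) = Mul(473, E)
Add(-17408, Add(Function('T')(105, n), -21205)) = Add(-17408, Add(Mul(473, 223), -21205)) = Add(-17408, Add(105479, -21205)) = Add(-17408, 84274) = 66866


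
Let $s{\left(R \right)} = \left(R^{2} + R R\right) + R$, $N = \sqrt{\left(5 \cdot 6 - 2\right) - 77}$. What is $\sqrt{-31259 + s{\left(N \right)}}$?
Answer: $\sqrt{-31357 + 7 i} \approx 0.02 + 177.08 i$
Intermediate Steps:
$N = 7 i$ ($N = \sqrt{\left(30 - 2\right) - 77} = \sqrt{28 - 77} = \sqrt{-49} = 7 i \approx 7.0 i$)
$s{\left(R \right)} = R + 2 R^{2}$ ($s{\left(R \right)} = \left(R^{2} + R^{2}\right) + R = 2 R^{2} + R = R + 2 R^{2}$)
$\sqrt{-31259 + s{\left(N \right)}} = \sqrt{-31259 + 7 i \left(1 + 2 \cdot 7 i\right)} = \sqrt{-31259 + 7 i \left(1 + 14 i\right)}$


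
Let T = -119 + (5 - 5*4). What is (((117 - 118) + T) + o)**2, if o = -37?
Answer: 29584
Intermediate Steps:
T = -134 (T = -119 + (5 - 20) = -119 - 15 = -134)
(((117 - 118) + T) + o)**2 = (((117 - 118) - 134) - 37)**2 = ((-1 - 134) - 37)**2 = (-135 - 37)**2 = (-172)**2 = 29584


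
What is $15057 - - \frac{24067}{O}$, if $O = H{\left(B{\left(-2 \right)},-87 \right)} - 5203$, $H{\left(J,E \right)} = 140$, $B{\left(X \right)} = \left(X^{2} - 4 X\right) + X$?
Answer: $\frac{76209524}{5063} \approx 15052.0$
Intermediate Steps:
$B{\left(X \right)} = X^{2} - 3 X$
$O = -5063$ ($O = 140 - 5203 = -5063$)
$15057 - - \frac{24067}{O} = 15057 - - \frac{24067}{-5063} = 15057 - \left(-24067\right) \left(- \frac{1}{5063}\right) = 15057 - \frac{24067}{5063} = \frac{76209524}{5063}$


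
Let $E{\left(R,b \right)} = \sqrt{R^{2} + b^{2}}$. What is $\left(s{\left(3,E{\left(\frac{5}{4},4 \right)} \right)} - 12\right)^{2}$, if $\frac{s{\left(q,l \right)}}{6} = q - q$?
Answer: $144$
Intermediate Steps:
$s{\left(q,l \right)} = 0$ ($s{\left(q,l \right)} = 6 \left(q - q\right) = 6 \cdot 0 = 0$)
$\left(s{\left(3,E{\left(\frac{5}{4},4 \right)} \right)} - 12\right)^{2} = \left(0 - 12\right)^{2} = \left(-12\right)^{2} = 144$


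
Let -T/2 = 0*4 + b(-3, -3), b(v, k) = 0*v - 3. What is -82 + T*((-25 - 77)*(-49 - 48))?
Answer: 59282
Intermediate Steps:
b(v, k) = -3 (b(v, k) = 0 - 3 = -3)
T = 6 (T = -2*(0*4 - 3) = -2*(0 - 3) = -2*(-3) = 6)
-82 + T*((-25 - 77)*(-49 - 48)) = -82 + 6*((-25 - 77)*(-49 - 48)) = -82 + 6*(-102*(-97)) = -82 + 6*9894 = -82 + 59364 = 59282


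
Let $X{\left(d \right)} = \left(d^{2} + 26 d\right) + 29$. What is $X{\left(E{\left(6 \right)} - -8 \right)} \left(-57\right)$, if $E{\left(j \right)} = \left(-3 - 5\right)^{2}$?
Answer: $-403845$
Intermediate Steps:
$E{\left(j \right)} = 64$ ($E{\left(j \right)} = \left(-8\right)^{2} = 64$)
$X{\left(d \right)} = 29 + d^{2} + 26 d$
$X{\left(E{\left(6 \right)} - -8 \right)} \left(-57\right) = \left(29 + \left(64 - -8\right)^{2} + 26 \left(64 - -8\right)\right) \left(-57\right) = \left(29 + \left(64 + 8\right)^{2} + 26 \left(64 + 8\right)\right) \left(-57\right) = \left(29 + 72^{2} + 26 \cdot 72\right) \left(-57\right) = \left(29 + 5184 + 1872\right) \left(-57\right) = 7085 \left(-57\right) = -403845$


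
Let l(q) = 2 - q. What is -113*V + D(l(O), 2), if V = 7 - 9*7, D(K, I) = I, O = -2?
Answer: 6330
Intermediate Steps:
V = -56 (V = 7 - 63 = -56)
-113*V + D(l(O), 2) = -113*(-56) + 2 = 6328 + 2 = 6330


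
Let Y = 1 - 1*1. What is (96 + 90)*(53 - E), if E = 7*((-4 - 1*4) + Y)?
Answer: 20274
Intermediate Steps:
Y = 0 (Y = 1 - 1 = 0)
E = -56 (E = 7*((-4 - 1*4) + 0) = 7*((-4 - 4) + 0) = 7*(-8 + 0) = 7*(-8) = -56)
(96 + 90)*(53 - E) = (96 + 90)*(53 - 1*(-56)) = 186*(53 + 56) = 186*109 = 20274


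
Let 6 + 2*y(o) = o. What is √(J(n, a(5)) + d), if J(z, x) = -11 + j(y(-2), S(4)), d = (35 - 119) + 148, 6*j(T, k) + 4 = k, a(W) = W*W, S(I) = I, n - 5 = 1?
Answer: √53 ≈ 7.2801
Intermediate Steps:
n = 6 (n = 5 + 1 = 6)
a(W) = W²
y(o) = -3 + o/2
j(T, k) = -⅔ + k/6
d = 64 (d = -84 + 148 = 64)
J(z, x) = -11 (J(z, x) = -11 + (-⅔ + (⅙)*4) = -11 + (-⅔ + ⅔) = -11 + 0 = -11)
√(J(n, a(5)) + d) = √(-11 + 64) = √53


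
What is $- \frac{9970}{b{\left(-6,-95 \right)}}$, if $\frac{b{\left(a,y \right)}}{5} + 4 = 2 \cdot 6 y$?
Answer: $\frac{997}{572} \approx 1.743$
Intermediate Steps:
$b{\left(a,y \right)} = -20 + 60 y$ ($b{\left(a,y \right)} = -20 + 5 \cdot 2 \cdot 6 y = -20 + 5 \cdot 12 y = -20 + 60 y$)
$- \frac{9970}{b{\left(-6,-95 \right)}} = - \frac{9970}{-20 + 60 \left(-95\right)} = - \frac{9970}{-20 - 5700} = - \frac{9970}{-5720} = \left(-9970\right) \left(- \frac{1}{5720}\right) = \frac{997}{572}$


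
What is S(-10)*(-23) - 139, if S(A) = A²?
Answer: -2439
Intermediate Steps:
S(-10)*(-23) - 139 = (-10)²*(-23) - 139 = 100*(-23) - 139 = -2300 - 139 = -2439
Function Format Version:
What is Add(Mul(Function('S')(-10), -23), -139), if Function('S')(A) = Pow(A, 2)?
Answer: -2439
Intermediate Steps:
Add(Mul(Function('S')(-10), -23), -139) = Add(Mul(Pow(-10, 2), -23), -139) = Add(Mul(100, -23), -139) = Add(-2300, -139) = -2439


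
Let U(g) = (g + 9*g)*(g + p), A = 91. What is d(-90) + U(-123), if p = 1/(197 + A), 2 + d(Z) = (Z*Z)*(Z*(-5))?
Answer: 182221619/48 ≈ 3.7963e+6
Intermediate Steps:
d(Z) = -2 - 5*Z³ (d(Z) = -2 + (Z*Z)*(Z*(-5)) = -2 + Z²*(-5*Z) = -2 - 5*Z³)
p = 1/288 (p = 1/(197 + 91) = 1/288 ≈ 0.0034722)
U(g) = 10*g*(1/288 + g) (U(g) = (g + 9*g)*(g + 1/288) = (10*g)*(1/288 + g) = 10*g*(1/288 + g))
d(-90) + U(-123) = (-2 - 5*(-90)³) + (5/144)*(-123)*(1 + 288*(-123)) = (-2 - 5*(-729000)) + (5/144)*(-123)*(1 - 35424) = (-2 + 3645000) + (5/144)*(-123)*(-35423) = 3644998 + 7261715/48 = 182221619/48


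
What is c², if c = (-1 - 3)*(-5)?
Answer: 400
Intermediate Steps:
c = 20 (c = -4*(-5) = 20)
c² = 20² = 400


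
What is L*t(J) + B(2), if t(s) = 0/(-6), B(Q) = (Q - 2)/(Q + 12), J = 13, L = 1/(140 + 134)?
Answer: 0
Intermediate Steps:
L = 1/274 ≈ 0.0036496
B(Q) = (-2 + Q)/(12 + Q)
t(s) = 0 (t(s) = 0*(-⅙) = 0)
L*t(J) + B(2) = (1/274)*0 + (-2 + 2)/(12 + 2) = 0 + 0/14 = 0 + (1/14)*0 = 0 + 0 = 0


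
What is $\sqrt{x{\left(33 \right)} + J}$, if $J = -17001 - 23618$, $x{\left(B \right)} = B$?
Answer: $i \sqrt{40586} \approx 201.46 i$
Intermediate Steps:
$J = -40619$
$\sqrt{x{\left(33 \right)} + J} = \sqrt{33 - 40619} = \sqrt{-40586} = i \sqrt{40586}$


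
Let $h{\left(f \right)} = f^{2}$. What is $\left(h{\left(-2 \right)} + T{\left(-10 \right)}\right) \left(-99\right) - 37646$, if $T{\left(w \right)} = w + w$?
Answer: $-36062$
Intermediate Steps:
$T{\left(w \right)} = 2 w$
$\left(h{\left(-2 \right)} + T{\left(-10 \right)}\right) \left(-99\right) - 37646 = \left(\left(-2\right)^{2} + 2 \left(-10\right)\right) \left(-99\right) - 37646 = \left(4 - 20\right) \left(-99\right) - 37646 = \left(-16\right) \left(-99\right) - 37646 = 1584 - 37646 = -36062$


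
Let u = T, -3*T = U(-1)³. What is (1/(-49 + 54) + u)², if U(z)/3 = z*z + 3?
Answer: 8288641/25 ≈ 3.3155e+5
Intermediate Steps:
U(z) = 9 + 3*z² (U(z) = 3*(z*z + 3) = 3*(z² + 3) = 3*(3 + z²) = 9 + 3*z²)
T = -576 (T = -(9 + 3*(-1)²)³/3 = -(9 + 3*1)³/3 = -(9 + 3)³/3 = -⅓*12³ = -⅓*1728 = -576)
u = -576
(1/(-49 + 54) + u)² = (1/(-49 + 54) - 576)² = (1/5 - 576)² = (⅕ - 576)² = (-2879/5)² = 8288641/25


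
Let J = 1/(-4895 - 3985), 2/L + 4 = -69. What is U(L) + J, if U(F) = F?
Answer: -17833/648240 ≈ -0.027510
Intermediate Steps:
L = -2/73 (L = 2/(-4 - 69) = 2/(-73) = 2*(-1/73) = -2/73 ≈ -0.027397)
J = -1/8880 (J = 1/(-8880) = -1/8880 ≈ -0.00011261)
U(L) + J = -2/73 - 1/8880 = -17833/648240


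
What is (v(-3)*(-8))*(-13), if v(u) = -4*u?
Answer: 1248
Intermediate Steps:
(v(-3)*(-8))*(-13) = (-4*(-3)*(-8))*(-13) = (12*(-8))*(-13) = -96*(-13) = 1248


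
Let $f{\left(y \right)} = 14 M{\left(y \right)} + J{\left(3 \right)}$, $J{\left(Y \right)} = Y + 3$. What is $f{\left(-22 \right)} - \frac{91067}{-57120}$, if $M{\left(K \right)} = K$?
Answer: $- \frac{17159173}{57120} \approx -300.41$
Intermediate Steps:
$J{\left(Y \right)} = 3 + Y$
$f{\left(y \right)} = 6 + 14 y$ ($f{\left(y \right)} = 14 y + \left(3 + 3\right) = 14 y + 6 = 6 + 14 y$)
$f{\left(-22 \right)} - \frac{91067}{-57120} = \left(6 + 14 \left(-22\right)\right) - \frac{91067}{-57120} = \left(6 - 308\right) - - \frac{91067}{57120} = -302 + \frac{91067}{57120} = - \frac{17159173}{57120}$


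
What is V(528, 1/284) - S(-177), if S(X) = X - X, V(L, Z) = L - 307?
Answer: 221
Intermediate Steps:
V(L, Z) = -307 + L
S(X) = 0
V(528, 1/284) - S(-177) = (-307 + 528) - 1*0 = 221 + 0 = 221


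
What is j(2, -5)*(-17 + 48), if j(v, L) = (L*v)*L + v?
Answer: 1612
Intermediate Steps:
j(v, L) = v + v*L² (j(v, L) = v*L² + v = v + v*L²)
j(2, -5)*(-17 + 48) = (2*(1 + (-5)²))*(-17 + 48) = (2*(1 + 25))*31 = (2*26)*31 = 52*31 = 1612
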